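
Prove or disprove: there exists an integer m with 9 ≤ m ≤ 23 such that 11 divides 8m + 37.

m = 16

Scanning upward from m = 9 gives 109, 117, 125, 133, 141, 149, 157, none divisible by 11. Try m = 16: 8·16 + 37 = 165 = 15·11, which is divisible by 11.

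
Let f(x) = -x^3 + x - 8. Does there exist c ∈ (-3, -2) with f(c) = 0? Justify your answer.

f(-3) = 16 and f(-2) = -2, which have opposite signs.
As a polynomial, f is continuous on every closed interval.
By the Intermediate Value Theorem, f takes the value 0 somewhere in the open interval.

Yes, f has a root in the interval.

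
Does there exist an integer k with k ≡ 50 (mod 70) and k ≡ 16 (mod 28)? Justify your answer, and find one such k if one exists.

Both moduli are multiples of 14 = gcd(70, 28), so any solution would satisfy k ≡ 50 and k ≡ 16 modulo 14 simultaneously.
However 50 ≡ 8 and 16 ≡ 2 (mod 14), and 8 ≠ 2.
Hence the system has no solution.

No such integer exists.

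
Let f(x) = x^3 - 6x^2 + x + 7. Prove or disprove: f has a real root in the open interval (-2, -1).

f(-2) = -27 and f(-1) = -1, both negative, so a sign-change argument is unavailable; we show f keeps this sign on the whole interval.
Shift to the endpoint -1: with x = -1 − u (0 < u < 1), one computes f(-1 − u) = -u^3 - 9u^2 - 16u - 1.
All 4 nonzero coefficients of this polynomial in u are negative; hence for u > 0 the value is a sum of negative terms (the constant -1 among them).
So f is strictly negative on (-2, -1); no root exists in the interval.

f has no root in that interval.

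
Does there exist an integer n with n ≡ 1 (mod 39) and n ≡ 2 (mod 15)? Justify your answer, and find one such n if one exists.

No, no such integer exists.

Both moduli are multiples of 3 = gcd(39, 15), so any solution would satisfy n ≡ 1 and n ≡ 2 modulo 3 simultaneously.
However 1 ≡ 1 and 2 ≡ 2 (mod 3), and 1 ≠ 2.
Therefore no such n exists.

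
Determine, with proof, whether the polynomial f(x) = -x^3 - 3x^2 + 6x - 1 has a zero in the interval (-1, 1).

f(-1) = -9 and f(1) = 1, which have opposite signs.
As a polynomial, f is continuous on every closed interval.
By the Intermediate Value Theorem, f takes the value 0 somewhere in the open interval.

Such a root exists.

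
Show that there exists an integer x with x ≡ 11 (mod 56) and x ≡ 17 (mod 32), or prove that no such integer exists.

Both moduli are multiples of 8 = gcd(56, 32), so any solution would satisfy x ≡ 11 and x ≡ 17 modulo 8 simultaneously.
But 11 mod 8 = 3 while 17 mod 8 = 1, a contradiction.
So no integer satisfies both congruences.

No, no such integer exists.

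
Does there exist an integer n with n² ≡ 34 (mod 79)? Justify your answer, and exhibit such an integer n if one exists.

No such integer exists.

79 is prime, so by Euler's criterion 34 is a square mod 79 iff 34^((79−1)/2) = 34^39 ≡ 1 (mod 79).
Repeated squaring mod 79: 34^2 = 1156 ≡ 50; 34^4 ≡ 50² = 2500 ≡ 51; 34^8 ≡ 51² = 2601 ≡ 73; 34^16 ≡ 73² = 5329 ≡ 36; 34^32 ≡ 36² = 1296 ≡ 32.
Since 39 = 32 + 4 + 2 + 1, 34^39 ≡ 32 · 51 · 50 · 34; multiplying out mod 79: 32·51 = 1632 ≡ 52, then 52·50 = 2600 ≡ 72, then 72·34 = 2448 ≡ 78. Thus 34^39 ≡ 78 ≡ −1 (mod 79).
By Euler's criterion 34 is a quadratic non-residue mod 79: no n satisfies n² ≡ 34 (mod 79).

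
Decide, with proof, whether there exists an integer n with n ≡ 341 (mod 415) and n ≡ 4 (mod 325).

There is no such integer.

gcd(415, 325) = 5. If n ≡ 341 (mod 415) and n ≡ 4 (mod 325), then n ≡ 341 (mod 5) and n ≡ 4 (mod 5).
But 341 mod 5 = 1 while 4 mod 5 = 4, a contradiction.
So no integer satisfies both congruences.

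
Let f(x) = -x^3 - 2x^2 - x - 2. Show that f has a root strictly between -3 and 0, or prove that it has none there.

f(-3) = 10 and f(0) = -2, which have opposite signs.
Since f is a polynomial it is continuous on [-3, 0].
By the Intermediate Value Theorem, f takes the value 0 somewhere in the open interval.

Yes, f has a root in the interval.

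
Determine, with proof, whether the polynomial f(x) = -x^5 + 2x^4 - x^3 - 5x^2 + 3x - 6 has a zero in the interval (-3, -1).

f(-3) = 372 and f(-1) = -10, which have opposite signs.
f is continuous everywhere (it is a polynomial), in particular on [-3, -1].
By the Intermediate Value Theorem f must vanish at some point of (-3, -1).

Such a root exists.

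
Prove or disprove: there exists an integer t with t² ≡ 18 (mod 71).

t = 35

Take t = 35. Then 35² = 1225 = 17·71 + 18, so 35² ≡ 18 (mod 71).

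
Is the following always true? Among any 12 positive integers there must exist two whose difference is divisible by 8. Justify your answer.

Partition the integers by their residue mod 8; there are 8 classes.
With 12 integers and only 8 classes, the pigeonhole principle forces two of them, say a and b, into the same class.
Their difference a − b is then a multiple of 8.

Yes, this is always true.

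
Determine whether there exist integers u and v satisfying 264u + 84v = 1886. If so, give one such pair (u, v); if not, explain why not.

Both 264 and 84 are divisible by gcd(264, 84) = 12, hence so is any combination 264u + 84v.
But 1886 = 12·157 + 2, so 12 ∤ 1886.
Hence no integers u, v satisfy the equation.

No, no such integers exist.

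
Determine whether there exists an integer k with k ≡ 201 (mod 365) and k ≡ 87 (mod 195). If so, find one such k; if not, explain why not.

Both moduli are multiples of 5 = gcd(365, 195), so any solution would satisfy k ≡ 201 and k ≡ 87 modulo 5 simultaneously.
However 201 ≡ 1 and 87 ≡ 2 (mod 5), and 1 ≠ 2.
Hence the system has no solution.

No such integer exists.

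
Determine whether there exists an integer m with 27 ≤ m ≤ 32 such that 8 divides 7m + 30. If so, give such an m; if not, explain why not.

At m = 30 we get 7·30 + 30 = 240, and 240 = 8·30.

m = 30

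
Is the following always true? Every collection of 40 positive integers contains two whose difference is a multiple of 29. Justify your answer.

Yes.

Partition the integers by their residue mod 29; there are 29 classes.
Placing 40 integers into 29 classes, some class receives at least two — say a and b.
Their difference a − b is then a multiple of 29.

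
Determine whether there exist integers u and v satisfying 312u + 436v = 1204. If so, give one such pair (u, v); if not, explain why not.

u = 36, v = -23

Every value of 312u + 436v is a multiple of gcd(312, 436) = 4; since 4 ∣ 1204, solutions exist.
Dividing through by 4 reduces the equation to 78u + 109v = 301.
Euclidean algorithm: 109 = 1·78 + 31, 78 = 2·31 + 16, 31 = 1·16 + 15, 16 = 1·15 + 1, 15 = 15·1 + 0.
Unwinding: 1 = 16 − 1·15 = 16 − (31 − 1·16) = −31 + 2·16 = −31 + 2·(78 − 2·31) = 2·78 − 5·31 = 2·78 − 5·(109 − 1·78) = −5·109 + 7·78, i.e. 78·7 + 109·(-5) = 1.
Multiplying through by 301: u = 7·301 = 2107, v = (-5)·301 = -1505 is a solution.
Shifting by a multiple of (109, −78) keeps it a solution: u = 2107 − 19·109 = 36, v = -1505 + 19·78 = -23.
Check: 312·36 + 436·(-23) = 11232 − 10028 = 1204. ✓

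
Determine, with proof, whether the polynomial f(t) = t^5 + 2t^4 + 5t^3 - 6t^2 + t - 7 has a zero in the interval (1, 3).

f(1) = -4 and f(3) = 482, which have opposite signs.
f is continuous everywhere (it is a polynomial), in particular on [1, 3].
By the Intermediate Value Theorem f must vanish at some point of (1, 3).

Yes, f has a root in the interval.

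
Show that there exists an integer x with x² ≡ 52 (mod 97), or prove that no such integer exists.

There is no such integer.

97 is prime, so by Euler's criterion 52 is a square mod 97 iff 52^((97−1)/2) = 52^48 ≡ 1 (mod 97).
Squaring successively (mod 97): 52^2 = 2704 ≡ 85; 52^4 ≡ 85² = 7225 ≡ 47; 52^8 ≡ 47² = 2209 ≡ 75; 52^16 ≡ 75² = 5625 ≡ 96; 52^32 ≡ 96² = 9216 ≡ 1.
Since 48 = 32 + 16, 52^48 ≡ 1 · 96; multiplying out mod 97: 1·96 = 96 ≡ 96. Thus 52^48 ≡ 96 ≡ −1 (mod 97).
By Euler's criterion 52 is a quadratic non-residue mod 97: no x satisfies x² ≡ 52 (mod 97).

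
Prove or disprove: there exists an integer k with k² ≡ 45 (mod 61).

k = 17

Take k = 17. Then 17² = 289 = 4·61 + 45, so 17² ≡ 45 (mod 61).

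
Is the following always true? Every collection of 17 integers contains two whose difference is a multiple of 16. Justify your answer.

Yes, this is always true.

There are exactly 16 possible remainders on division by 16.
Placing 17 integers into 16 classes, some class receives at least two — say a and b.
Equal remainders mean a − b ≡ 0 (mod 16), so 16 divides their difference.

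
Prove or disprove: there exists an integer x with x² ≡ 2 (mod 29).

There is no such integer.

Apply Euler's criterion with the prime 29: 2 is a quadratic residue iff 2^14 ≡ 1 (mod 29), and a non-residue iff it is ≡ −1.
Repeated squaring mod 29: 2^2 = 4 ≡ 4; 2^4 ≡ 4² = 16 ≡ 16; 2^8 ≡ 16² = 256 ≡ 24.
Since 14 = 8 + 4 + 2, 2^14 ≡ 24 · 16 · 4; multiplying out mod 29: 24·16 = 384 ≡ 7, then 7·4 = 28 ≡ 28. Thus 2^14 ≡ 28 ≡ −1 (mod 29).
The value −1 means 2 is a non-residue modulo 29, so x² ≡ 2 (mod 29) is impossible.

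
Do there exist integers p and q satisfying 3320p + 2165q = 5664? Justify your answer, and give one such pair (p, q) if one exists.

gcd(3320, 2165) = 5, so every integer of the form 3320p + 2165q is a multiple of 5.
But 5664 = 5·1132 + 4, so 5 ∤ 5664.
So the equation is unsolvable over ℤ.

No, no such integers exist.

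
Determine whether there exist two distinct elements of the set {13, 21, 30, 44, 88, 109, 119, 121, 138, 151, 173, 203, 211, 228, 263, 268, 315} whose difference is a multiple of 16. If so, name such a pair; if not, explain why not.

Both 13 and 109 leave remainder 13 on division by 16; their difference 96 = 6·16 is a multiple of 16.

13 and 109 are such a pair.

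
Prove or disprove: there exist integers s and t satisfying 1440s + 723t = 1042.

No such integers exist.

Both 1440 and 723 are divisible by gcd(1440, 723) = 3, hence so is any combination 1440s + 723t.
But 1042 = 3·347 + 1, so 3 ∤ 1042.
Therefore 1440s + 723t = 1042 has no solution in integers.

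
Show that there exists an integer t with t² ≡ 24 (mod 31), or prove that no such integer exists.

31 is prime, so by Euler's criterion 24 is a square mod 31 iff 24^((31−1)/2) = 24^15 ≡ 1 (mod 31).
Squaring successively (mod 31): 24^2 = 576 ≡ 18; 24^4 ≡ 18² = 324 ≡ 14; 24^8 ≡ 14² = 196 ≡ 10.
Since 15 = 8 + 4 + 2 + 1, 24^15 ≡ 10 · 14 · 18 · 24; multiplying out mod 31: 10·14 = 140 ≡ 16, then 16·18 = 288 ≡ 9, then 9·24 = 216 ≡ 30. Thus 24^15 ≡ 30 ≡ −1 (mod 31).
The value −1 means 24 is a non-residue modulo 31, so t² ≡ 24 (mod 31) is impossible.

No, no such integer exists.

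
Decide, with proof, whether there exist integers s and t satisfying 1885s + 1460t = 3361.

No, no such integers exist.

Any value of 1885s + 1460t is a multiple of gcd(1885, 1460) = 5.
But 3361 = 5·672 + 1, so 5 ∤ 3361.
Hence no integers s, t satisfy the equation.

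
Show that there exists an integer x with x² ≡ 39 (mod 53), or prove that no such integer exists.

Apply Euler's criterion with the prime 53: 39 is a quadratic residue iff 39^26 ≡ 1 (mod 53), and a non-residue iff it is ≡ −1.
Repeated squaring mod 53: 39^2 = 1521 ≡ 37; 39^4 ≡ 37² = 1369 ≡ 44; 39^8 ≡ 44² = 1936 ≡ 28; 39^16 ≡ 28² = 784 ≡ 42.
Since 26 = 16 + 8 + 2, 39^26 ≡ 42 · 28 · 37; multiplying out mod 53: 42·28 = 1176 ≡ 10, then 10·37 = 370 ≡ 52. Thus 39^26 ≡ 52 ≡ −1 (mod 53).
By Euler's criterion 39 is a quadratic non-residue mod 53: no x satisfies x² ≡ 39 (mod 53).

No such integer exists.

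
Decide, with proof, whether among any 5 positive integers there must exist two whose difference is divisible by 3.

Partition the integers by their residue mod 3; there are 3 classes.
With 5 integers and only 3 classes, the pigeonhole principle forces two of them, say a and b, into the same class.
Their difference a − b is then a multiple of 3.

Yes, this is always true.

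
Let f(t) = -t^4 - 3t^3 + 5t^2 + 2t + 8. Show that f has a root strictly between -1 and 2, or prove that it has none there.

f(-1) = 13 and f(2) = -8, which have opposite signs.
Since f is a polynomial it is continuous on [-1, 2].
By the Intermediate Value Theorem, f takes the value 0 somewhere in the open interval.

Such a root exists.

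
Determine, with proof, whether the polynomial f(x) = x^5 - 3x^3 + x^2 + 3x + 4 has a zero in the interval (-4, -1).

Such a root exists.

f(-4) = -824 and f(-1) = 4, which have opposite signs.
f is continuous everywhere (it is a polynomial), in particular on [-4, -1].
By the Intermediate Value Theorem, f takes the value 0 somewhere in the open interval.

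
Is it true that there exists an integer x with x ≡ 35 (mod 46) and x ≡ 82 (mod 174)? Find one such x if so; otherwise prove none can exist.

Both moduli are multiples of 2 = gcd(46, 174), so any solution would satisfy x ≡ 35 and x ≡ 82 modulo 2 simultaneously.
But 35 mod 2 = 1 while 82 mod 2 = 0, a contradiction.
So no integer satisfies both congruences.

No such integer exists.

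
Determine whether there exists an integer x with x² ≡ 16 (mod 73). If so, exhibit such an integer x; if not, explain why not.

x = 4

Take x = 4. Then 4² = 16, and since 0 ≤ 16 < 73 this is already reduced: 4² ≡ 16 (mod 73).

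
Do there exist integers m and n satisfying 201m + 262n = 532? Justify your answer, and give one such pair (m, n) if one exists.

Since gcd(201, 262) = 1, every integer is an integer combination of 201 and 262.
Euclidean algorithm: 262 = 1·201 + 61, 201 = 3·61 + 18, 61 = 3·18 + 7, 18 = 2·7 + 4, 7 = 1·4 + 3, 4 = 1·3 + 1, 3 = 3·1 + 0.
Unwinding: 1 = 4 − 1·3 = 4 − (7 − 1·4) = −7 + 2·4 = −7 + 2·(18 − 2·7) = 2·18 − 5·7 = 2·18 − 5·(61 − 3·18) = −5·61 + 17·18 = −5·61 + 17·(201 − 3·61) = 17·201 − 56·61 = 17·201 − 56·(262 − 1·201) = −56·262 + 73·201, i.e. 201·73 + 262·(-56) = 1.
Multiplying through by 532: m = 73·532 = 38836, n = (-56)·532 = -29792 is a solution.
Shifting by a multiple of (262, −201) keeps it a solution: m = 38836 − 148·262 = 60, n = -29792 + 148·201 = -44.
Check: 201·60 + 262·(-44) = 12060 − 11528 = 532. ✓

m = 60, n = -44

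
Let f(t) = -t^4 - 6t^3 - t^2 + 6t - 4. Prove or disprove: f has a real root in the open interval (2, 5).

No such root exists.

The endpoint values f(2) = -60 and f(5) = -1374 are both negative. Claim: f(t) < 0 for every t in (2, 5).
Shift to the endpoint 2: with t = 2 + u (0 < u < 3), one computes f(2 + u) = -u^4 - 14u^3 - 61u^2 - 102u - 60.
The nonzero coefficients here are all negative, so for u > 0 every term is negative (or zero), and the constant term -60 is strictly negative.
Therefore f(t) < 0 throughout (2, 5), and f has no zero there.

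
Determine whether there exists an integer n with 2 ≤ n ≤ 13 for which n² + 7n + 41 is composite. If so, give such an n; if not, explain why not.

At n = 4: 4² + 7·4 + 41 = 85 = 5·17, which is composite.

n = 4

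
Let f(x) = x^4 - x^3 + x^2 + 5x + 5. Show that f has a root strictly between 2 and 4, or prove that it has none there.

f has no root in that interval.

f(2) = 27 and f(4) = 233, both positive, so a sign-change argument is unavailable; we show f keeps this sign on the whole interval.
Shift to the endpoint 2: with x = 2 + u (0 < u < 2), one computes f(2 + u) = u^4 + 7u^3 + 19u^2 + 29u + 27.
All 5 nonzero coefficients of this polynomial in u are positive; hence for u > 0 the value is a sum of positive terms (the constant 27 among them).
So f is strictly positive on (2, 4); no root exists in the interval.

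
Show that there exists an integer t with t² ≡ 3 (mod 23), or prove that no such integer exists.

t = 7

t = 7 works: 7² = 49, and 49 − 3 = 46 = 2·23.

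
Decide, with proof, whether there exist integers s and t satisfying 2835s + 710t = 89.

gcd(2835, 710) = 5, so every integer of the form 2835s + 710t is a multiple of 5.
But 89 = 5·17 + 4, so 5 ∤ 89.
Hence no integers s, t satisfy the equation.

No such integers exist.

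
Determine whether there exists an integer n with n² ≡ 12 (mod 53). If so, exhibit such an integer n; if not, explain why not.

There is no such integer.

53 is prime, so by Euler's criterion 12 is a square mod 53 iff 12^((53−1)/2) = 12^26 ≡ 1 (mod 53).
Squaring successively (mod 53): 12^2 = 144 ≡ 38; 12^4 ≡ 38² = 1444 ≡ 13; 12^8 ≡ 13² = 169 ≡ 10; 12^16 ≡ 10² = 100 ≡ 47.
Since 26 = 16 + 8 + 2, 12^26 ≡ 47 · 10 · 38; multiplying out mod 53: 47·10 = 470 ≡ 46, then 46·38 = 1748 ≡ 52. Thus 12^26 ≡ 52 ≡ −1 (mod 53).
The value −1 means 12 is a non-residue modulo 53, so n² ≡ 12 (mod 53) is impossible.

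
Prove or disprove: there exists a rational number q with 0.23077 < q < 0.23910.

Multiplying by 17: 17·0.23077 = 3.92309 and 17·0.23910 = 4.06470, so the integer 4 lies strictly between them.
Dividing back, 0.23077 < 4/17 < 0.23910, and 4/17 is rational.

q = 4/17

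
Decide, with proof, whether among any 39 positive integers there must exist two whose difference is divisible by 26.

True.

Partition the integers by their residue mod 26; there are 26 classes.
With 39 integers and only 26 classes, the pigeonhole principle forces two of them, say a and b, into the same class.
Equal remainders mean a − b ≡ 0 (mod 26), so 26 divides their difference.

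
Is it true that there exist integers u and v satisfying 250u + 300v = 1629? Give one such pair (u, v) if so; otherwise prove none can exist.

No, no such integers exist.

gcd(250, 300) = 50, so every integer of the form 250u + 300v is a multiple of 50.
However 1629 leaves remainder 29 on division by 50.
So the equation is unsolvable over ℤ.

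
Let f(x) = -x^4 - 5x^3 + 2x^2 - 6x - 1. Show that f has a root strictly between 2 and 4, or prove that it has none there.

No such root exists.

f(2) = -61 and f(4) = -569, both negative, so a sign-change argument is unavailable; we show f keeps this sign on the whole interval.
Shift to the endpoint 2: with x = 2 + u (0 < u < 2), one computes f(2 + u) = -u^4 - 13u^3 - 52u^2 - 90u - 61.
The nonzero coefficients here are all negative, so for u > 0 every term is negative (or zero), and the constant term -61 is strictly negative.
So f is strictly negative on (2, 4); no root exists in the interval.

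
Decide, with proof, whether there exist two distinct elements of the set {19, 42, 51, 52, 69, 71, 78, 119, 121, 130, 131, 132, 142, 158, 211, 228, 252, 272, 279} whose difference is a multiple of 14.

Both 19 and 131 leave remainder 5 on division by 14; their difference 112 = 8·14 is a multiple of 14.

19 and 131 are such a pair.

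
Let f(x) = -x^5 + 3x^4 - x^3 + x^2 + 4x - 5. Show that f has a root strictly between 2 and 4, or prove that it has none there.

Yes, f has a root in the interval.

f(2) = 15 and f(4) = -293, which have opposite signs.
f is continuous everywhere (it is a polynomial), in particular on [2, 4].
By the Intermediate Value Theorem, f takes the value 0 somewhere in the open interval.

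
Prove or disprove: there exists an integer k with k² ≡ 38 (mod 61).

No, no such integer exists.

Apply Euler's criterion with the prime 61: 38 is a quadratic residue iff 38^30 ≡ 1 (mod 61), and a non-residue iff it is ≡ −1.
Repeated squaring mod 61: 38^2 = 1444 ≡ 41; 38^4 ≡ 41² = 1681 ≡ 34; 38^8 ≡ 34² = 1156 ≡ 58; 38^16 ≡ 58² = 3364 ≡ 9.
Since 30 = 16 + 8 + 4 + 2, 38^30 ≡ 9 · 58 · 34 · 41; multiplying out mod 61: 9·58 = 522 ≡ 34, then 34·34 = 1156 ≡ 58, then 58·41 = 2378 ≡ 60. Thus 38^30 ≡ 60 ≡ −1 (mod 61).
By Euler's criterion 38 is a quadratic non-residue mod 61: no k satisfies k² ≡ 38 (mod 61).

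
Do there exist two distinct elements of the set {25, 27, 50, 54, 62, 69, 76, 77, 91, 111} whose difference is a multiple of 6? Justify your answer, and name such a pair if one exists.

Yes: 25 and 91.

25 mod 6 = 1 and 91 mod 6 = 1, so 91 − 25 = 66 = 11·6.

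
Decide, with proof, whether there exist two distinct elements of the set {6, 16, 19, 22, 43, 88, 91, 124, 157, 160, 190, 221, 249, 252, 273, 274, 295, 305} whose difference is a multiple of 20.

There is no such pair.

Reduce each element modulo 20: 6↦6, 16↦16, 19↦19, 22↦2, 43↦3, 88↦8, 91↦11, 124↦4, 157↦17, 160↦0, 190↦10, 221↦1, 249↦9, 252↦12, 273↦13, 274↦14, 295↦15, 305↦5.
No residue repeats among the 18 elements, so no pair has difference ≡ 0 (mod 20).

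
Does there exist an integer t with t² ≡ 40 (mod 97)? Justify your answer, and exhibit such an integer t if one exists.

No, no such integer exists.

97 is prime, so by Euler's criterion 40 is a square mod 97 iff 40^((97−1)/2) = 40^48 ≡ 1 (mod 97).
Squaring successively (mod 97): 40^2 = 1600 ≡ 48; 40^4 ≡ 48² = 2304 ≡ 73; 40^8 ≡ 73² = 5329 ≡ 91; 40^16 ≡ 91² = 8281 ≡ 36; 40^32 ≡ 36² = 1296 ≡ 35.
Since 48 = 32 + 16, 40^48 ≡ 35 · 36; multiplying out mod 97: 35·36 = 1260 ≡ 96. Thus 40^48 ≡ 96 ≡ −1 (mod 97).
The value −1 means 40 is a non-residue modulo 97, so t² ≡ 40 (mod 97) is impossible.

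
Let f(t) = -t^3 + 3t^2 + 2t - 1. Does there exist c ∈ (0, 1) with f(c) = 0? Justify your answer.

f(0) = -1 and f(1) = 3, which have opposite signs.
Since f is a polynomial it is continuous on [0, 1].
So by the Intermediate Value Theorem there is a c strictly between 0 and 1 with f(c) = 0.

Such a root exists.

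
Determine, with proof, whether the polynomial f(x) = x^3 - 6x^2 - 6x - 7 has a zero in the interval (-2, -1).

f(-2) = -27 and f(-1) = -8, both negative, so a sign-change argument is unavailable; we show f keeps this sign on the whole interval.
Shift to the endpoint -1: with x = -1 − u (0 < u < 1), one computes f(-1 − u) = -u^3 - 9u^2 - 9u - 8.
The nonzero coefficients here are all negative, so for u > 0 every term is negative (or zero), and the constant term -8 is strictly negative.
Therefore f(x) < 0 throughout (-2, -1), and f has no zero there.

f has no root in that interval.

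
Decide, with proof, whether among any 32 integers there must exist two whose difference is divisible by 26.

True.

There are exactly 26 possible remainders on division by 26.
With 32 integers and only 26 classes, the pigeonhole principle forces two of them, say a and b, into the same class.
Their difference a − b is then a multiple of 26.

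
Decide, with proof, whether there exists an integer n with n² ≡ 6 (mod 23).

Take n = 11. Then 11² = 121 = 5·23 + 6, so 11² ≡ 6 (mod 23).

n = 11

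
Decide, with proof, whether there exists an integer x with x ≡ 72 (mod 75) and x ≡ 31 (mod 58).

Since 75 and 58 share no common factor, CRT says the pair of congruences has a solution (unique mod 4350).
Write x = 72 + 75t and require 72 + 75t ≡ 31 (mod 58), i.e. 75t ≡ 17 (mod 58).
75 ≡ 17 (mod 58), so this reads 17t ≡ 17 (mod 58). Invert 17 mod 58 by the Euclidean algorithm: 58 = 3·17 + 7, 17 = 2·7 + 3, 7 = 2·3 + 1, 3 = 3·1 + 0; back-substituting, 1 = 7 − 2·3 = 7 − 2·(17 − 2·7) = −2·17 + 5·7 = −2·17 + 5·(58 − 3·17) = 5·58 − 17·17. Hence 17·(-17) ≡ 1, so 17⁻¹ ≡ -17 ≡ 41 (mod 58).
Multiplying by 41: t ≡ 41·17 = 697 ≡ 1 (mod 58).
With t = 1: x = 72 + 75·1 = 147.
Check: 147 mod 75 = 72, 147 mod 58 = 31. ✓

x = 147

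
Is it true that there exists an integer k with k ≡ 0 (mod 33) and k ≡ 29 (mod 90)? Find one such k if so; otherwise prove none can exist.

gcd(33, 90) = 3. If k ≡ 0 (mod 33) and k ≡ 29 (mod 90), then k ≡ 0 (mod 3) and k ≡ 29 (mod 3).
However 0 ≡ 0 and 29 ≡ 2 (mod 3), and 0 ≠ 2.
Therefore no such k exists.

No such integer exists.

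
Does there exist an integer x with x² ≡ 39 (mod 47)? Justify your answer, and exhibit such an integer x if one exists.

Apply Euler's criterion with the prime 47: 39 is a quadratic residue iff 39^23 ≡ 1 (mod 47), and a non-residue iff it is ≡ −1.
Repeated squaring mod 47: 39^2 = 1521 ≡ 17; 39^4 ≡ 17² = 289 ≡ 7; 39^8 ≡ 7² = 49 ≡ 2; 39^16 ≡ 2² = 4 ≡ 4.
Since 23 = 16 + 4 + 2 + 1, 39^23 ≡ 4 · 7 · 17 · 39; multiplying out mod 47: 4·7 = 28 ≡ 28, then 28·17 = 476 ≡ 6, then 6·39 = 234 ≡ 46. Thus 39^23 ≡ 46 ≡ −1 (mod 47).
The value −1 means 39 is a non-residue modulo 47, so x² ≡ 39 (mod 47) is impossible.

No such integer exists.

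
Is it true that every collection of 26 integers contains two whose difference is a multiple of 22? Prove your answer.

Yes, this is always true.

There are exactly 22 possible remainders on division by 22.
Placing 26 integers into 22 classes, some class receives at least two — say a and b.
Then a ≡ b (mod 22), i.e. 22 ∣ (a − b).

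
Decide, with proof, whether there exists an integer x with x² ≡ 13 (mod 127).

x = 34

Take x = 34. Then 34² = 1156 = 9·127 + 13, so 34² ≡ 13 (mod 127).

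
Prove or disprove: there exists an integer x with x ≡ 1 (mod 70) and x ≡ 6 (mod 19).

The moduli 70 and 19 are coprime, so by the Chinese Remainder Theorem a unique solution modulo 1330 exists.
Write x = 1 + 70t and require 1 + 70t ≡ 6 (mod 19), i.e. 70t ≡ 5 (mod 19).
70 ≡ 13 (mod 19), so this reads 13t ≡ 5 (mod 19). To invert 13 modulo 19: 19 = 1·13 + 6, 13 = 2·6 + 1, 6 = 6·1 + 0, and unwinding, 1 = 13 − 2·6 = 13 − 2·(19 − 1·13) = −2·19 + 3·13. Thus 13⁻¹ ≡ 3 (mod 19).
Multiplying by 3: t ≡ 3·5 = 15 (mod 19).
Taking t = 15 gives x = 1 + 70·15 = 1051.
Indeed 1051 ≡ 1 (mod 70) and 1051 ≡ 6 (mod 19).

x = 1051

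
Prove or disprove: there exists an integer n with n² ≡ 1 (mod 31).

Take n = 1. Then 1² = 1, and since 0 ≤ 1 < 31 this is already reduced: 1² ≡ 1 (mod 31).

n = 1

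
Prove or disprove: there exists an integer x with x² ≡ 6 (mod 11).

There is no such integer.

Since (11 − x)² ≡ x² (mod 11), it suffices to square x = 0, 1, …, 5: the residues are 0, 1, 4, 9, 5, 3.
The set of squares mod 11 is therefore {0, 1, 3, 4, 5, 9}, which does not contain 6.
Therefore x² ≡ 6 (mod 11) has no solution.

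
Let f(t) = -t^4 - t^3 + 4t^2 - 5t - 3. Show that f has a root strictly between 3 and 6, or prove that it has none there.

No.

The endpoint values f(3) = -90 and f(6) = -1401 are both negative. Claim: f(t) < 0 for every t in (3, 6).
Shift to the endpoint 3: with t = 3 + u (0 < u < 3), one computes f(3 + u) = -u^4 - 13u^3 - 59u^2 - 116u - 90.
All 5 nonzero coefficients of this polynomial in u are negative; hence for u > 0 the value is a sum of negative terms (the constant -90 among them).
Therefore f(t) < 0 throughout (3, 6), and f has no zero there.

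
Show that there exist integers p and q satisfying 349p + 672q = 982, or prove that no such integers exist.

p = 334, q = -172

349 and 672 are coprime, so 349p + 672q ranges over all of ℤ.
Run the Euclidean algorithm on 672 and 349: 672 = 1·349 + 323, 349 = 1·323 + 26, 323 = 12·26 + 11, 26 = 2·11 + 4, 11 = 2·4 + 3, 4 = 1·3 + 1, 3 = 3·1 + 0.
Working back up the chain: 1 = 4 − 1·3 = 4 − (11 − 2·4) = −11 + 3·4 = −11 + 3·(26 − 2·11) = 3·26 − 7·11 = 3·26 − 7·(323 − 12·26) = −7·323 + 87·26 = −7·323 + 87·(349 − 1·323) = 87·349 − 94·323 = 87·349 − 94·(672 − 1·349) = −94·672 + 181·349. So 349·181 + 672·(-94) = 1.
Multiplying through by 982: p = 181·982 = 177742, q = (-94)·982 = -92308 is a solution.
Subtracting 264·672 from p and adding 264·349 to q gives the tidier solution (334, -172).
Indeed 349·334 + 672·(-172) = 116566 − 115584 = 982.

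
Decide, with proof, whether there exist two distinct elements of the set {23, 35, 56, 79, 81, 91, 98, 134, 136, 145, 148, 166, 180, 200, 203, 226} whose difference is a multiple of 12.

Yes: 23 and 35.

23 mod 12 = 11 and 35 mod 12 = 11, so 35 − 23 = 12 = 1·12.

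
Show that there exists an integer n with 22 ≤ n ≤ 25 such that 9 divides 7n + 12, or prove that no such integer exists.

n = 24

At n = 24 we get 7·24 + 12 = 180, and 180 = 9·20.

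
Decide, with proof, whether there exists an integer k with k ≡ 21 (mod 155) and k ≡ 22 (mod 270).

There is no such integer.

Reduce both congruences modulo 5, which divides 155 and 270: they say k ≡ 21 (mod 5) and k ≡ 22 (mod 5).
These are incompatible: 21 − 22 = -1 is not divisible by 5.
Therefore no such k exists.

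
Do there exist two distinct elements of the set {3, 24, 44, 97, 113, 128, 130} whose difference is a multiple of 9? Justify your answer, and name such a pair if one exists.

Reduce each element modulo 9: 3↦3, 24↦6, 44↦8, 97↦7, 113↦5, 128↦2, 130↦4.
No residue repeats among the 7 elements, so no pair has difference ≡ 0 (mod 9).

There is no such pair.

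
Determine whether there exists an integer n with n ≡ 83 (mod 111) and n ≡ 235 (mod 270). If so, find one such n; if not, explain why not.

gcd(111, 270) = 3. If n ≡ 83 (mod 111) and n ≡ 235 (mod 270), then n ≡ 83 (mod 3) and n ≡ 235 (mod 3).
However 83 ≡ 2 and 235 ≡ 1 (mod 3), and 2 ≠ 1.
Therefore no such n exists.

No, no such integer exists.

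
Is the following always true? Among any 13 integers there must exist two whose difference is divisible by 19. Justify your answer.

No; for instance {89, 90, 91, 92, 93, 94, 95, 96, 97, 98, 99, 100, 101} is a counterexample.

Try 13 consecutive integers, 89, 90, …, 101. Their remainders mod 19 are 13, 14, 15, 16, 17, 18, 0, 1, 2, 3, 4, 5, 6 — pairwise different, as any 13 ≤ 19 consecutive integers have distinct residues.
Any two of them differ by at most 12 < 19 and by at least 1, so no difference is a multiple of 19.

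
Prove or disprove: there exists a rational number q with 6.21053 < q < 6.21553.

Look for a denominator N such that an integer falls strictly between N·6.21053 and N·6.21553. N = 14 works: 14·6.21053 = 86.94742 < 87 < 87.01742 = 14·6.21553.
Dividing back, 6.21053 < 87/14 < 6.21553, and 87/14 is rational.

q = 87/14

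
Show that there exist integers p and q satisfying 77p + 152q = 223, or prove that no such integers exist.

p = 147, q = -73

77 and 152 are coprime, so 77p + 152q ranges over all of ℤ.
Run the Euclidean algorithm on 152 and 77: 152 = 1·77 + 75, 77 = 1·75 + 2, 75 = 37·2 + 1, 2 = 2·1 + 0.
Unwinding: 1 = 75 − 37·2 = 75 − 37·(77 − 1·75) = −37·77 + 38·75 = −37·77 + 38·(152 − 1·77) = 38·152 − 75·77, i.e. 77·(-75) + 152·38 = 1.
Multiplying through by 223: p = (-75)·223 = -16725, q = 38·223 = 8474 is a solution.
Shifting by a multiple of (152, −77) keeps it a solution: p = -16725 + 111·152 = 147, q = 8474 − 111·77 = -73.
Check: 77·147 + 152·(-73) = 11319 − 11096 = 223. ✓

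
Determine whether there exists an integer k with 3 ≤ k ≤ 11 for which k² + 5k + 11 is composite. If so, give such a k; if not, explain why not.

At k = 6: 6² + 5·6 + 11 = 77 = 7·11, which is composite.

k = 6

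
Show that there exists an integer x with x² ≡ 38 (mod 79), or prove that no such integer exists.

Take x = 65. Then 65² = 4225 = 53·79 + 38, so 65² ≡ 38 (mod 79).

x = 65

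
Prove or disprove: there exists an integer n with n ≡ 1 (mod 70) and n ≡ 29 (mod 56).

n = 141

gcd(70, 56) = 14. A simultaneous solution exists iff 1 ≡ 29 (mod 14); here 1 mod 14 = 1 = 29 mod 14, so it does.
Step through n = 1, 1 + 70, 1 + 2·70, …: the values 1, 71, 141 reduce mod 56 to 1, 15, 29. The value 141 hits 29.
Indeed 141 ≡ 1 (mod 70) and 141 ≡ 29 (mod 56).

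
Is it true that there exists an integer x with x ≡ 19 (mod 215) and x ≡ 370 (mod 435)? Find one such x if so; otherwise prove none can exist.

gcd(215, 435) = 5. If x ≡ 19 (mod 215) and x ≡ 370 (mod 435), then x ≡ 19 (mod 5) and x ≡ 370 (mod 5).
However 19 ≡ 4 and 370 ≡ 0 (mod 5), and 4 ≠ 0.
Therefore no such x exists.

No such integer exists.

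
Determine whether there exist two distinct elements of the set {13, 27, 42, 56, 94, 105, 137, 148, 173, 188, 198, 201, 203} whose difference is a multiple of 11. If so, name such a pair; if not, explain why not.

Both 27 and 137 leave remainder 5 on division by 11; their difference 110 = 10·11 is a multiple of 11.

Yes: 27 and 137.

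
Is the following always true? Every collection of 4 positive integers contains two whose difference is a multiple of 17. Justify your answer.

No, the set {29, 30, 31, 32} is a counterexample.

Take the 4 consecutive integers 29, 30, 31, 32: their residues mod 17 are all distinct because 4 ≤ 17.
Any two of them differ by at most 3 < 17 and by at least 1, so no difference is a multiple of 17.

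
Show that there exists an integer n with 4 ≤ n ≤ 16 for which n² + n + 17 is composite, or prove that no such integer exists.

n = 16

At n = 16: 16² + 16 + 17 = 289 = 17·17, which is composite.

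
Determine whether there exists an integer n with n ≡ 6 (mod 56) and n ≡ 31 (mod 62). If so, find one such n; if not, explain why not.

There is no such integer.

gcd(56, 62) = 2. If n ≡ 6 (mod 56) and n ≡ 31 (mod 62), then n ≡ 6 (mod 2) and n ≡ 31 (mod 2).
But 6 mod 2 = 0 while 31 mod 2 = 1, a contradiction.
Hence the system has no solution.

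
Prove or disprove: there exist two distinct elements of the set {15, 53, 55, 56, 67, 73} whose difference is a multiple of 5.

Both 15 and 55 leave remainder 0 on division by 5; their difference 40 = 8·5 is a multiple of 5.

15 and 55 are such a pair.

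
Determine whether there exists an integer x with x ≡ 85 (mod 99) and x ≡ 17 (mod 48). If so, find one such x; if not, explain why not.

No, no such integer exists.

Reduce both congruences modulo 3, which divides 99 and 48: they say x ≡ 85 (mod 3) and x ≡ 17 (mod 3).
However 85 ≡ 1 and 17 ≡ 2 (mod 3), and 1 ≠ 2.
Therefore no such x exists.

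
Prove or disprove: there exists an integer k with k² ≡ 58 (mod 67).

No, no such integer exists.

67 is prime, so by Euler's criterion 58 is a square mod 67 iff 58^((67−1)/2) = 58^33 ≡ 1 (mod 67).
Repeated squaring mod 67: 58^2 = 3364 ≡ 14; 58^4 ≡ 14² = 196 ≡ 62; 58^8 ≡ 62² = 3844 ≡ 25; 58^16 ≡ 25² = 625 ≡ 22; 58^32 ≡ 22² = 484 ≡ 15.
Since 33 = 32 + 1, 58^33 ≡ 15 · 58; multiplying out mod 67: 15·58 = 870 ≡ 66. Thus 58^33 ≡ 66 ≡ −1 (mod 67).
The value −1 means 58 is a non-residue modulo 67, so k² ≡ 58 (mod 67) is impossible.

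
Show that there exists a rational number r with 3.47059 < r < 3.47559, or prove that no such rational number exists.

r = 66/19

Multiplying by 19: 19·3.47059 = 65.94121 and 19·3.47559 = 66.03621, so the integer 66 lies strictly between them.
Dividing back, 3.47059 < 66/19 < 3.47559, and 66/19 is rational.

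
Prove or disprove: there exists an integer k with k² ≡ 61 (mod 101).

There is no such integer.

Apply Euler's criterion with the prime 101: 61 is a quadratic residue iff 61^50 ≡ 1 (mod 101), and a non-residue iff it is ≡ −1.
Repeated squaring mod 101: 61^2 = 3721 ≡ 85; 61^4 ≡ 85² = 7225 ≡ 54; 61^8 ≡ 54² = 2916 ≡ 88; 61^16 ≡ 88² = 7744 ≡ 68; 61^32 ≡ 68² = 4624 ≡ 79.
Since 50 = 32 + 16 + 2, 61^50 ≡ 79 · 68 · 85; multiplying out mod 101: 79·68 = 5372 ≡ 19, then 19·85 = 1615 ≡ 100. Thus 61^50 ≡ 100 ≡ −1 (mod 101).
By Euler's criterion 61 is a quadratic non-residue mod 101: no k satisfies k² ≡ 61 (mod 101).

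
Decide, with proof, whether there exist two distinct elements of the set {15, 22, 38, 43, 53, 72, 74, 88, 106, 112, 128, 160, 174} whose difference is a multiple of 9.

Yes: 22 and 112.

Both 22 and 112 leave remainder 4 on division by 9; their difference 90 = 10·9 is a multiple of 9.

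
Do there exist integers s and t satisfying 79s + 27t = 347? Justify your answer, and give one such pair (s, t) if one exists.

Since gcd(79, 27) = 1, every integer is an integer combination of 79 and 27.
Run the Euclidean algorithm on 79 and 27: 79 = 2·27 + 25, 27 = 1·25 + 2, 25 = 12·2 + 1, 2 = 2·1 + 0.
Working back up the chain: 1 = 25 − 12·2 = 25 − 12·(27 − 1·25) = −12·27 + 13·25 = −12·27 + 13·(79 − 2·27) = 13·79 − 38·27. So 79·13 + 27·(-38) = 1.
Multiplying through by 347: s = 13·347 = 4511, t = (-38)·347 = -13186 is a solution.
Shifting by a multiple of (27, −79) keeps it a solution: s = 4511 − 167·27 = 2, t = -13186 + 167·79 = 7.
Check: 79·2 + 27·7 = 158 + 189 = 347. ✓

s = 2, t = 7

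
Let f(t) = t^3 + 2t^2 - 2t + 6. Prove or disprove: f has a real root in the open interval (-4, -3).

f(-4) = -18 and f(-3) = 3, which have opposite signs.
f is continuous everywhere (it is a polynomial), in particular on [-4, -3].
By the Intermediate Value Theorem f must vanish at some point of (-4, -3).

Yes, f has a root in the interval.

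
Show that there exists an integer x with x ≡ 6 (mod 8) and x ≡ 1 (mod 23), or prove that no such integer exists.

x = 70

The moduli 8 and 23 are coprime, so by the Chinese Remainder Theorem a unique solution modulo 184 exists.
Any solution of the first congruence is x = 6 + 8t; substituting into the second, 8t ≡ 1 − 6 ≡ 18 (mod 23).
Since 8·3 = 24 = 1·23 + 1, the inverse of 8 mod 23 is 3.
Multiplying by 3: t ≡ 3·18 = 54 ≡ 8 (mod 23).
Taking t = 8 gives x = 6 + 8·8 = 70.
Indeed 70 ≡ 6 (mod 8) and 70 ≡ 1 (mod 23).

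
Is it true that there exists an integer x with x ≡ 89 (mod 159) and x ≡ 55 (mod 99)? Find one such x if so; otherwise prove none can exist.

gcd(159, 99) = 3. If x ≡ 89 (mod 159) and x ≡ 55 (mod 99), then x ≡ 89 (mod 3) and x ≡ 55 (mod 3).
These are incompatible: 89 − 55 = 34 is not divisible by 3.
Hence the system has no solution.

There is no such integer.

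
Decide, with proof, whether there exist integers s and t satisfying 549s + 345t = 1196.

No such integers exist.

gcd(549, 345) = 3, so every integer of the form 549s + 345t is a multiple of 3.
But 1196 is not a multiple of 3 (it leaves remainder 2).
Hence no integers s, t satisfy the equation.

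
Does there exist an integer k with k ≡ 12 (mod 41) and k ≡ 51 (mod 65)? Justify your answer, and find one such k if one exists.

gcd(41, 65) = 1, so the Chinese Remainder Theorem guarantees exactly one residue class mod 2665 satisfying both.
Write k = 12 + 41t and require 12 + 41t ≡ 51 (mod 65), i.e. 41t ≡ 39 (mod 65).
To invert 41 modulo 65: 65 = 1·41 + 24, 41 = 1·24 + 17, 24 = 1·17 + 7, 17 = 2·7 + 3, 7 = 2·3 + 1, 3 = 3·1 + 0, and unwinding, 1 = 7 − 2·3 = 7 − 2·(17 − 2·7) = −2·17 + 5·7 = −2·17 + 5·(24 − 1·17) = 5·24 − 7·17 = 5·24 − 7·(41 − 1·24) = −7·41 + 12·24 = −7·41 + 12·(65 − 1·41) = 12·65 − 19·41. Thus 41⁻¹ ≡ -19 ≡ 46 (mod 65).
Therefore t ≡ 46·39 = 1794 ≡ 39 (mod 65).
With t = 39: k = 12 + 41·39 = 1611.
Check: 1611 mod 41 = 12, 1611 mod 65 = 51. ✓

k = 1611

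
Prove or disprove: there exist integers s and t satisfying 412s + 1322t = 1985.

gcd(412, 1322) = 2, so every integer of the form 412s + 1322t is a multiple of 2.
But 1985 = 2·992 + 1, so 2 ∤ 1985.
So the equation is unsolvable over ℤ.

No such integers exist.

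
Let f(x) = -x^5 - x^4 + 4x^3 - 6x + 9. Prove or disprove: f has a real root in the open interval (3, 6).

The endpoint values f(3) = -225 and f(6) = -8235 are both negative. Claim: f(x) < 0 for every x in (3, 6).
Shift to the endpoint 3: with x = 3 + u (0 < u < 3), one computes f(3 + u) = -u^5 - 16u^4 - 98u^3 - 288u^2 - 411u - 225.
All 6 nonzero coefficients of this polynomial in u are negative; hence for u > 0 the value is a sum of negative terms (the constant -225 among them).
Therefore f(x) < 0 throughout (3, 6), and f has no zero there.

No.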